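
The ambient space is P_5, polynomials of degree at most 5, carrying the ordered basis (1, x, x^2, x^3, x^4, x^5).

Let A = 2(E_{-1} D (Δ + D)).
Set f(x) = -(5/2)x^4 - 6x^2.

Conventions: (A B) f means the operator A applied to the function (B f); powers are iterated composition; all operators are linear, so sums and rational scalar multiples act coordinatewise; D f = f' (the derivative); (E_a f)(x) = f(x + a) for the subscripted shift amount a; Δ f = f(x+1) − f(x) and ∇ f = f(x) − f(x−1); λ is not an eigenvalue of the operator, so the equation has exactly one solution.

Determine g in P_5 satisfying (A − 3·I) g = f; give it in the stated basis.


write g with unknown coordinates in the stated basis and equate coefficients in (A − 3·I) g = f
solving from the highest basis element down gives g = (5/6)x^4 + (46/3)x^2 - 20x + 448/9
check: A g = 40x^2 - 60x + 448/3
so A g − 3·g = -(5/2)x^4 - 6x^2 = f ✓

the image equals g(x) = (5/6)x^4 + (46/3)x^2 - 20x + 448/9


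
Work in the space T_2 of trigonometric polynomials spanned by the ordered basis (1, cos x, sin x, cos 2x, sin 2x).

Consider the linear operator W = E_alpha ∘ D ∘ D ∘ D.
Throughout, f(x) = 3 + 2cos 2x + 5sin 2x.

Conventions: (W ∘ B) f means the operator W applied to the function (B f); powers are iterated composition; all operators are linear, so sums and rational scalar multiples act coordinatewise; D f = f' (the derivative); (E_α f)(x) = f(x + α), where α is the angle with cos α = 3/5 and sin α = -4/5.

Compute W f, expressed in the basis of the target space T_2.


the image equals g(x) = -(104/25)cos 2x - (1072/25)sin 2x

D f = 10cos 2x - 4sin 2x
D D f = -8cos 2x - 20sin 2x
D D D f = -40cos 2x + 16sin 2x
E_alpha (D ∘ D) D f = -(104/25)cos 2x - (1072/25)sin 2x


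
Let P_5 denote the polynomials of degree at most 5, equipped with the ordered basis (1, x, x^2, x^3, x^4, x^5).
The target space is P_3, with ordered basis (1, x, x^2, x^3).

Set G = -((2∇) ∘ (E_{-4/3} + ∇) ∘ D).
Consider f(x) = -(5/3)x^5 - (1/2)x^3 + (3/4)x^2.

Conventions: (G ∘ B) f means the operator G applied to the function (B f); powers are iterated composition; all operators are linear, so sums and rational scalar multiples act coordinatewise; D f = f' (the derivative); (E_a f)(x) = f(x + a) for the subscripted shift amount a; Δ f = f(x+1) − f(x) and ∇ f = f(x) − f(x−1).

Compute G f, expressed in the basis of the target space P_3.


the result is g(x) = (200/3)x^3 - (500/3)x^2 + (2654/9)x - 17498/81

D f = -(25/3)x^4 - (3/2)x^2 + (3/2)x
E_{-4/3} D f = -(25/3)x^4 + (400/9)x^3 - (1627/18)x^2 + (13691/162)x - 7534/243
∇ D f = -(100/3)x^3 + 50x^2 - (109/3)x + 34/3
(E_{-4/3} + ∇) D f = -(25/3)x^4 + (100/9)x^3 - (727/18)x^2 + (7805/162)x - 4780/243
∇ (E_{-4/3} + ∇) D f = -(100/3)x^3 + (250/3)x^2 - (1327/9)x + 8749/81
(2∇) (E_{-4/3} + ∇) D f = -(200/3)x^3 + (500/3)x^2 - (2654/9)x + 17498/81
(-((2∇) ∘ (E_{-4/3} + ∇) ∘ D)) f = (200/3)x^3 - (500/3)x^2 + (2654/9)x - 17498/81


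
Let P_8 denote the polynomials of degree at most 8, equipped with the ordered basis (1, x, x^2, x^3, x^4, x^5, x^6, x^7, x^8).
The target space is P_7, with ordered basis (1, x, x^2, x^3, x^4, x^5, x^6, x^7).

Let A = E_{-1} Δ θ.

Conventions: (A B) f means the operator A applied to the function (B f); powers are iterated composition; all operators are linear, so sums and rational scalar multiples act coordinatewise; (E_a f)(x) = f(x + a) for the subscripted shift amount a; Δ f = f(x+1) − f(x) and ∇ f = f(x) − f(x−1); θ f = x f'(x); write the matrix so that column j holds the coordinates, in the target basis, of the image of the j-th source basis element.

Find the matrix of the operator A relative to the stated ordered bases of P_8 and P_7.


the matrix is [[0, 1, -2, 3, -4, 5, -6, 7, -8]; [0, 0, 4, -9, 16, -25, 36, -49, 64]; [0, 0, 0, 9, -24, 50, -90, 147, -224]; [0, 0, 0, 0, 16, -50, 120, -245, 448]; [0, 0, 0, 0, 0, 25, -90, 245, -560]; [0, 0, 0, 0, 0, 0, 36, -147, 448]; [0, 0, 0, 0, 0, 0, 0, 49, -224]; [0, 0, 0, 0, 0, 0, 0, 0, 64]] (rows listed top to bottom)

image of 1: 0
image of x: 1
image of x^2: 4x - 2
image of x^3: 9x^2 - 9x + 3
image of x^4: 16x^3 - 24x^2 + 16x - 4
image of x^5: 25x^4 - 50x^3 + 50x^2 - 25x + 5
image of x^6: 36x^5 - 90x^4 + 120x^3 - 90x^2 + 36x - 6
image of x^7: 49x^6 - 147x^5 + 245x^4 - 245x^3 + 147x^2 - 49x + 7
image of x^8: 64x^7 - 224x^6 + 448x^5 - 560x^4 + 448x^3 - 224x^2 + 64x - 8
each image's coordinates form column j of the matrix


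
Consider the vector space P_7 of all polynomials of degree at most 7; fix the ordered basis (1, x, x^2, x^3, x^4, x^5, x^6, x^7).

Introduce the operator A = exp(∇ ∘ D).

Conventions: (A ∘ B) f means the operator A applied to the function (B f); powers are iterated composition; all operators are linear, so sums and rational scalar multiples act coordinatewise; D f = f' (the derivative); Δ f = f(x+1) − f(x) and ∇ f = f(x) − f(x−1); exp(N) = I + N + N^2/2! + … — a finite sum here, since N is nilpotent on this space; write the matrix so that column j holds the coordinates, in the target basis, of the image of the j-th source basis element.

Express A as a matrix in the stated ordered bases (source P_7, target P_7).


image of 1: 1
image of x: x
image of x^2: x^2 + 2
image of x^3: x^3 + 6x - 3
image of x^4: x^4 + 12x^2 - 12x + 16
image of x^5: x^5 + 20x^3 - 30x^2 + 80x - 65
image of x^6: x^6 + 30x^4 - 60x^3 + 240x^2 - 390x + 336
image of x^7: x^7 + 42x^5 - 105x^4 + 560x^3 - 1365x^2 + 2352x - 1897
each image's coordinates form column j of the matrix

the matrix is [[1, 0, 2, -3, 16, -65, 336, -1897]; [0, 1, 0, 6, -12, 80, -390, 2352]; [0, 0, 1, 0, 12, -30, 240, -1365]; [0, 0, 0, 1, 0, 20, -60, 560]; [0, 0, 0, 0, 1, 0, 30, -105]; [0, 0, 0, 0, 0, 1, 0, 42]; [0, 0, 0, 0, 0, 0, 1, 0]; [0, 0, 0, 0, 0, 0, 0, 1]] (rows listed top to bottom)


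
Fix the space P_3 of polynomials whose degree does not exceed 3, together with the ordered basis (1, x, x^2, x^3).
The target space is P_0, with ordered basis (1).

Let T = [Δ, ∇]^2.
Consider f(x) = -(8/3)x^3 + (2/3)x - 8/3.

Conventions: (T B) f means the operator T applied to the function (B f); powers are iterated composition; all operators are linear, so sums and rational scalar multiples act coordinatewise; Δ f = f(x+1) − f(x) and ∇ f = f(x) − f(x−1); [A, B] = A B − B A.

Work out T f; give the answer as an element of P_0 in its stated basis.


∇ f = -8x^2 + 8x - 2
Δ ∇ f = -16x
Δ f = -8x^2 - 8x - 2
∇ Δ f = -16x
[Δ, ∇] f = 0
∇ [Δ, ∇] f = 0
Δ ∇ [Δ, ∇] f = 0
Δ [Δ, ∇] f = 0
∇ Δ [Δ, ∇] f = 0
[Δ, ∇] [Δ, ∇] f = 0

the image equals g(x) = 0


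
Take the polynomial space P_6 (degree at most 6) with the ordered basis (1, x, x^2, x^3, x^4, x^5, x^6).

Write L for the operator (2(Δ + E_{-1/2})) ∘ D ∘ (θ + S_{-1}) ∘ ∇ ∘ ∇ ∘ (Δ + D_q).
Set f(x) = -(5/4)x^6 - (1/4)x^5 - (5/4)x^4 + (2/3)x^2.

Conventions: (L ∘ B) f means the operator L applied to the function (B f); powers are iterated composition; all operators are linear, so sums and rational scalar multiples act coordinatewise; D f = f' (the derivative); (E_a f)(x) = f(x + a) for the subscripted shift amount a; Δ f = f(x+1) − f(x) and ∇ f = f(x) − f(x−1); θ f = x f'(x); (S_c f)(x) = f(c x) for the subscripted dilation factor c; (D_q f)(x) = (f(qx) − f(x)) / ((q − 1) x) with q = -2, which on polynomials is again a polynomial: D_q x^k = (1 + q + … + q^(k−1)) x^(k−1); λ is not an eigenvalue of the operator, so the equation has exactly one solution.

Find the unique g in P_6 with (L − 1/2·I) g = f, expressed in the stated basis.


write g with unknown coordinates in the stated basis and equate coefficients in (L − 1/2·I) g = f
solving from the highest basis element down gives g = (5/2)x^6 + (1/2)x^5 + (5/2)x^4 - (54004/3)x^2 + 49104x + 11052
check: L g = -9000x^2 + 24552x + 5526
so L g − 1/2·g = -(5/4)x^6 - (1/4)x^5 - (5/4)x^4 + (2/3)x^2 = f ✓

g(x) = (5/2)x^6 + (1/2)x^5 + (5/2)x^4 - (54004/3)x^2 + 49104x + 11052


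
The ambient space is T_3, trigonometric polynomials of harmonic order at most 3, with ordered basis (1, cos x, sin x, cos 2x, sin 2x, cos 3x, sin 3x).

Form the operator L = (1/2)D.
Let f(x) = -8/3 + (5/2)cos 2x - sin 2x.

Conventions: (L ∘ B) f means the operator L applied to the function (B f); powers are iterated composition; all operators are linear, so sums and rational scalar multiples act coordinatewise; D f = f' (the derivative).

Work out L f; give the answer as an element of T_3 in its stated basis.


the image equals g(x) = -cos 2x - (5/2)sin 2x

D f = -2cos 2x - 5sin 2x
((1/2)D) f = -cos 2x - (5/2)sin 2x


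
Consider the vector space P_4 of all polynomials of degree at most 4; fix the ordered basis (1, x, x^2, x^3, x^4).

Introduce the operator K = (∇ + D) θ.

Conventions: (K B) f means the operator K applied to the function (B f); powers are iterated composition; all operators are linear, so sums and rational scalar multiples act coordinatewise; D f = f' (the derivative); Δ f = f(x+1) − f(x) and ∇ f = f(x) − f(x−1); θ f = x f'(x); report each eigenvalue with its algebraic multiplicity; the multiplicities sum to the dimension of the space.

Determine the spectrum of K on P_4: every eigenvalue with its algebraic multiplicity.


λ = 0 (multiplicity 5)

image of 1: 0
image of x: 2
image of x^2: 8x - 2
image of x^3: 18x^2 - 9x + 3
image of x^4: 32x^3 - 24x^2 + 16x - 4
the matrix is upper triangular; its diagonal is (0, 0, 0, 0, 0)
for a triangular matrix the eigenvalues are the diagonal entries, with algebraic multiplicity their repetition count


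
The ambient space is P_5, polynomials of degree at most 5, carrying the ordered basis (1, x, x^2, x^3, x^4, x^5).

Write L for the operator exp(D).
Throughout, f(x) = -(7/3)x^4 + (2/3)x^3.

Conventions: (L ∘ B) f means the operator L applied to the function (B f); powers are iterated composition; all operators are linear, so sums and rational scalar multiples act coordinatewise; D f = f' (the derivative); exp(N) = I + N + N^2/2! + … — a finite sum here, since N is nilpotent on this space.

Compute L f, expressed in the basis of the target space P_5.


g(x) = -(7/3)x^4 - (26/3)x^3 - 12x^2 - (22/3)x - 5/3

order-1 term: -(28/3)x^3 + 2x^2
order-2 term: -14x^2 + 2x
order-3 term: -(28/3)x + 2/3
order-4 term: -7/3
the series for exp(D) f terminates at order 4
exp(D) f = -(7/3)x^4 - (26/3)x^3 - 12x^2 - (22/3)x - 5/3


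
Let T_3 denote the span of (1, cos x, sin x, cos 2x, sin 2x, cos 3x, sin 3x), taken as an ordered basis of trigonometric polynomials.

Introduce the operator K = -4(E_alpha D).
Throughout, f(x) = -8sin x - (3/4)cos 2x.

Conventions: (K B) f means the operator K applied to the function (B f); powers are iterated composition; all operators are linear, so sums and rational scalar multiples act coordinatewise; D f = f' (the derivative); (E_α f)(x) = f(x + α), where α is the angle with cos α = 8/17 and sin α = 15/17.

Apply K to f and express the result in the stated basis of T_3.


D f = -8cos x + (3/2)sin 2x
E_alpha D f = -(64/17)cos x + (120/17)sin x + (360/289)cos 2x - (483/578)sin 2x
(-4(E_alpha D)) f = (256/17)cos x - (480/17)sin x - (1440/289)cos 2x + (966/289)sin 2x

g(x) = (256/17)cos x - (480/17)sin x - (1440/289)cos 2x + (966/289)sin 2x


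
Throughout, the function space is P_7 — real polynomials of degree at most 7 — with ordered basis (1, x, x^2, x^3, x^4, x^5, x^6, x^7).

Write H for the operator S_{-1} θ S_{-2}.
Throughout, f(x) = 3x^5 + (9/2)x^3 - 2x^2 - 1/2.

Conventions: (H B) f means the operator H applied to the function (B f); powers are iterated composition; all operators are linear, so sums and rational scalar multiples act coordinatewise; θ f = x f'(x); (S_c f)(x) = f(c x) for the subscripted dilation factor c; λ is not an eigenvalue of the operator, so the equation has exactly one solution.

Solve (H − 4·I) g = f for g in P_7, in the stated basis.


the image equals g(x) = (1/52)x^5 + (9/40)x^3 - (1/2)x^2 + 1/8

write g with unknown coordinates in the stated basis and equate coefficients in (H − 4·I) g = f
solving from the highest basis element down gives g = (1/52)x^5 + (9/40)x^3 - (1/2)x^2 + 1/8
check: H g = (40/13)x^5 + (27/5)x^3 - 4x^2
so H g − 4·g = 3x^5 + (9/2)x^3 - 2x^2 - 1/2 = f ✓


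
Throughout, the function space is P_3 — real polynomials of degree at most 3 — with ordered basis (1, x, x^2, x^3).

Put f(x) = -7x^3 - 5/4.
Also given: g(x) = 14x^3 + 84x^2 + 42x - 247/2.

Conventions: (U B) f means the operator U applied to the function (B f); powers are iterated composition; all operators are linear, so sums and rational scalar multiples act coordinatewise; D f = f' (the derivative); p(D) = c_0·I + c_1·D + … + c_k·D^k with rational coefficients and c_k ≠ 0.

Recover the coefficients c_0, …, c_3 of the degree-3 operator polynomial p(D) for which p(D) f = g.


c_0 = -2, c_1 = -4, c_2 = -1, c_3 = 3

D^0 f = -7x^3 - 5/4
D^1 f = -21x^2
D^2 f = -42x
D^3 f = -42
matching coefficients of g against c_0 f + c_1 Df + … from the top degree down determines the c_i
solution: c_0 = -2, c_1 = -4, c_2 = -1, c_3 = 3


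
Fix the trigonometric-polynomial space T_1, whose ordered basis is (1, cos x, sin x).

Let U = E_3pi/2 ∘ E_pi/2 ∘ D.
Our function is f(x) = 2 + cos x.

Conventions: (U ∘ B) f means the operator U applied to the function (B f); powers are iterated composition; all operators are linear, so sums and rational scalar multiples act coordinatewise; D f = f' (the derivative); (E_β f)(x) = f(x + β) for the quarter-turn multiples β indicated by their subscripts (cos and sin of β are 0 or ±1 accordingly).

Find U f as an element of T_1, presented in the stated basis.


the result is g(x) = -sin x

D f = -sin x
E_pi/2 D f = -cos x
E_3pi/2 E_pi/2 D f = -sin x


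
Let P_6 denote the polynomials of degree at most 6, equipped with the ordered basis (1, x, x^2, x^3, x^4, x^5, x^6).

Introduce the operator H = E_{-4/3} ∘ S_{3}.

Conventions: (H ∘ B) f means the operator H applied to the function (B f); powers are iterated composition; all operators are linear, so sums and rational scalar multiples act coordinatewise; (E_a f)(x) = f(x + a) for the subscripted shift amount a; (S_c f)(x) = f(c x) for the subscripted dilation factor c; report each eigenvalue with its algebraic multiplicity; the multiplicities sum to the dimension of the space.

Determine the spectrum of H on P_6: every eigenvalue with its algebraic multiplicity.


image of 1: 1
image of x: 3x - 4
image of x^2: 9x^2 - 24x + 16
image of x^3: 27x^3 - 108x^2 + 144x - 64
image of x^4: 81x^4 - 432x^3 + 864x^2 - 768x + 256
image of x^5: 243x^5 - 1620x^4 + 4320x^3 - 5760x^2 + 3840x - 1024
image of x^6: 729x^6 - 5832x^5 + 19440x^4 - 34560x^3 + 34560x^2 - 18432x + 4096
the matrix is upper triangular; its diagonal is (1, 3, 9, 27, 81, 243, 729)
for a triangular matrix the eigenvalues are the diagonal entries, with algebraic multiplicity their repetition count

λ = 1 (multiplicity 1), λ = 3 (multiplicity 1), λ = 9 (multiplicity 1), λ = 27 (multiplicity 1), λ = 81 (multiplicity 1), λ = 243 (multiplicity 1), λ = 729 (multiplicity 1)


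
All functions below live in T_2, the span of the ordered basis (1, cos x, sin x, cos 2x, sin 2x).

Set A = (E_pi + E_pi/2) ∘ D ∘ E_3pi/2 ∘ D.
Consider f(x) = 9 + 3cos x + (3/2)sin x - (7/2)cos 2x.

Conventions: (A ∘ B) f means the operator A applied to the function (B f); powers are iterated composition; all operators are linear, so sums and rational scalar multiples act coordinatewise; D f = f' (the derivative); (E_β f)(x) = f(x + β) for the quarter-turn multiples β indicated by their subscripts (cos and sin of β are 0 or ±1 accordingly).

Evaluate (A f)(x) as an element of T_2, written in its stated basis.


g(x) = -(9/2)cos x + (3/2)sin x

D f = (3/2)cos x - 3sin x + 7sin 2x
E_3pi/2 D f = 3cos x + (3/2)sin x - 7sin 2x
D (E_3pi/2 ∘ D) f = (3/2)cos x - 3sin x - 14cos 2x
E_pi D (E_3pi/2 ∘ D) f = -(3/2)cos x + 3sin x - 14cos 2x
E_pi/2 D (E_3pi/2 ∘ D) f = -3cos x - (3/2)sin x + 14cos 2x
(E_pi + E_pi/2) D (E_3pi/2 ∘ D) f = -(9/2)cos x + (3/2)sin x


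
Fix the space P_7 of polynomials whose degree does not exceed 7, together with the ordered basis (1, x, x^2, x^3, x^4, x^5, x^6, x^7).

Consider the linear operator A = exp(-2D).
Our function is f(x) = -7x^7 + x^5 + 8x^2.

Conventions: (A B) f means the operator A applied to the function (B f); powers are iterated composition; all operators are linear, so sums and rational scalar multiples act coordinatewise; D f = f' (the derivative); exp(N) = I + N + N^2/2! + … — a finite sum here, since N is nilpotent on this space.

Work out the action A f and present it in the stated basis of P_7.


order-1 term: 98x^6 - 10x^4 - 32x
order-2 term: -588x^5 + 40x^3 + 32
order-3 term: 1960x^4 - 80x^2
order-4 term: -3920x^3 + 80x
order-5 term: 4704x^2 - 32
order-6 term: -3136x
order-7 term: 896
the series for exp(-2D) f terminates at order 7
exp(-2D) f = -7x^7 + 98x^6 - 587x^5 + 1950x^4 - 3880x^3 + 4632x^2 - 3088x + 896

the image equals g(x) = -7x^7 + 98x^6 - 587x^5 + 1950x^4 - 3880x^3 + 4632x^2 - 3088x + 896


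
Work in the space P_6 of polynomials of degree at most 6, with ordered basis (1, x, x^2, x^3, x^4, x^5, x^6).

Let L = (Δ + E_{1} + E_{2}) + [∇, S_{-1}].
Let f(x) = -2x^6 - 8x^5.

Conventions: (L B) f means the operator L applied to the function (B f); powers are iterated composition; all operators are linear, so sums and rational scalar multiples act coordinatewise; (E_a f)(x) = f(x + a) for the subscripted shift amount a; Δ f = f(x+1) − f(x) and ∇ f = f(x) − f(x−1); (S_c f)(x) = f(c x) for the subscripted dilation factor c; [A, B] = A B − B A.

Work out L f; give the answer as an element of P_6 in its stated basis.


the result is g(x) = -4x^6 - 88x^5 - 260x^4 - 960x^3 - 1180x^2 - 1152x - 388

Δ f = -12x^5 - 70x^4 - 120x^3 - 110x^2 - 52x - 10
E_{1} f = -2x^6 - 20x^5 - 70x^4 - 120x^3 - 110x^2 - 52x - 10
E_{2} f = -2x^6 - 32x^5 - 200x^4 - 640x^3 - 1120x^2 - 1024x - 384
(Δ + E_{1} + E_{2}) f = -4x^6 - 64x^5 - 340x^4 - 880x^3 - 1340x^2 - 1128x - 404
S_{-1} f = -2x^6 + 8x^5
∇ S_{-1} f = -12x^5 + 70x^4 - 120x^3 + 110x^2 - 52x + 10
∇ f = -12x^5 - 10x^4 + 40x^3 - 50x^2 + 28x - 6
S_{-1} ∇ f = 12x^5 - 10x^4 - 40x^3 - 50x^2 - 28x - 6
[∇, S_{-1}] f = -24x^5 + 80x^4 - 80x^3 + 160x^2 - 24x + 16
((Δ + E_{1} + E_{2}) + [∇, S_{-1}]) f = -4x^6 - 88x^5 - 260x^4 - 960x^3 - 1180x^2 - 1152x - 388


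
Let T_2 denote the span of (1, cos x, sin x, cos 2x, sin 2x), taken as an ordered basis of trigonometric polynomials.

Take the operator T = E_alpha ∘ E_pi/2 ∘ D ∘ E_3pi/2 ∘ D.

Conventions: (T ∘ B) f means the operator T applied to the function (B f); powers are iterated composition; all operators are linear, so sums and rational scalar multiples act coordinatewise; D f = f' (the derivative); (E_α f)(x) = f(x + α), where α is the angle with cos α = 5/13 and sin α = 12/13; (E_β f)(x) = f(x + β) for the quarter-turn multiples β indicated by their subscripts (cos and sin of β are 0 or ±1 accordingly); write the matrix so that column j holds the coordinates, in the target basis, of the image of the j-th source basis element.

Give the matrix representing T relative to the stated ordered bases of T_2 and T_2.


image of 1: 0
image of cos x: -(5/13)cos x + (12/13)sin x
image of sin x: -(12/13)cos x - (5/13)sin x
image of cos 2x: (476/169)cos 2x + (480/169)sin 2x
image of sin 2x: -(480/169)cos 2x + (476/169)sin 2x
each image's coordinates form column j of the matrix

the matrix is [[0, 0, 0, 0, 0]; [0, -5/13, -12/13, 0, 0]; [0, 12/13, -5/13, 0, 0]; [0, 0, 0, 476/169, -480/169]; [0, 0, 0, 480/169, 476/169]] (rows listed top to bottom)


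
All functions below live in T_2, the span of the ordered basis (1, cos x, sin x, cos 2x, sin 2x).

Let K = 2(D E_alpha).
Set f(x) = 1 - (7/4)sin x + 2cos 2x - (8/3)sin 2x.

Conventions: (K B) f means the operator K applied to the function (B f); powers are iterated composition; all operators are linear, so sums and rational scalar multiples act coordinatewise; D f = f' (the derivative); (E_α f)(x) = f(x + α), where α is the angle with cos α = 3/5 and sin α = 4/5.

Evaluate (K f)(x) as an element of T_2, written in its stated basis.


E_alpha f = 1 - (7/5)cos x - (21/20)sin x - (78/25)cos 2x - (88/75)sin 2x
D E_alpha f = -(21/20)cos x + (7/5)sin x - (176/75)cos 2x + (156/25)sin 2x
(2(D E_alpha)) f = -(21/10)cos x + (14/5)sin x - (352/75)cos 2x + (312/25)sin 2x

g(x) = -(21/10)cos x + (14/5)sin x - (352/75)cos 2x + (312/25)sin 2x


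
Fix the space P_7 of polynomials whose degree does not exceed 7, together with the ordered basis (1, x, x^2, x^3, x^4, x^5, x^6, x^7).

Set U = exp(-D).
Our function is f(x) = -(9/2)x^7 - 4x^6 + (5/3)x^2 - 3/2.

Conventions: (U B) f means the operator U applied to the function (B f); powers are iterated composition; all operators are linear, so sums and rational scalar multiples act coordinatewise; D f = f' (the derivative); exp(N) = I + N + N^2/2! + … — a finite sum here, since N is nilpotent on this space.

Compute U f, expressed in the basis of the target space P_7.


order-1 term: (63/2)x^6 + 24x^5 - (10/3)x
order-2 term: -(189/2)x^5 - 60x^4 + 5/3
order-3 term: (315/2)x^4 + 80x^3
order-4 term: -(315/2)x^3 - 60x^2
order-5 term: (189/2)x^2 + 24x
order-6 term: -(63/2)x - 4
order-7 term: 9/2
the series for exp(-D) f terminates at order 7
exp(-D) f = -(9/2)x^7 + (55/2)x^6 - (141/2)x^5 + (195/2)x^4 - (155/2)x^3 + (217/6)x^2 - (65/6)x + 2/3

the result is g(x) = -(9/2)x^7 + (55/2)x^6 - (141/2)x^5 + (195/2)x^4 - (155/2)x^3 + (217/6)x^2 - (65/6)x + 2/3


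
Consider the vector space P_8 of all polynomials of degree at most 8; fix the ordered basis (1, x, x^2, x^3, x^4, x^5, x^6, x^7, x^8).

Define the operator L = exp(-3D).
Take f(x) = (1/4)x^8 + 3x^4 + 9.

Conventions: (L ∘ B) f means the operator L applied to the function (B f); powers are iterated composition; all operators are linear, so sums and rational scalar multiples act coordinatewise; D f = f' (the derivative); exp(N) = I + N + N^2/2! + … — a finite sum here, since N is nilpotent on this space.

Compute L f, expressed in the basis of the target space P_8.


order-1 term: -6x^7 - 36x^3
order-2 term: 63x^6 + 162x^2
order-3 term: -378x^5 - 324x
order-4 term: (2835/2)x^4 + 243
order-5 term: -3402x^3
order-6 term: 5103x^2
order-7 term: -4374x
order-8 term: 6561/4
the series for exp(-3D) f terminates at order 8
exp(-3D) f = (1/4)x^8 - 6x^7 + 63x^6 - 378x^5 + (2841/2)x^4 - 3438x^3 + 5265x^2 - 4698x + 7569/4

the result is g(x) = (1/4)x^8 - 6x^7 + 63x^6 - 378x^5 + (2841/2)x^4 - 3438x^3 + 5265x^2 - 4698x + 7569/4


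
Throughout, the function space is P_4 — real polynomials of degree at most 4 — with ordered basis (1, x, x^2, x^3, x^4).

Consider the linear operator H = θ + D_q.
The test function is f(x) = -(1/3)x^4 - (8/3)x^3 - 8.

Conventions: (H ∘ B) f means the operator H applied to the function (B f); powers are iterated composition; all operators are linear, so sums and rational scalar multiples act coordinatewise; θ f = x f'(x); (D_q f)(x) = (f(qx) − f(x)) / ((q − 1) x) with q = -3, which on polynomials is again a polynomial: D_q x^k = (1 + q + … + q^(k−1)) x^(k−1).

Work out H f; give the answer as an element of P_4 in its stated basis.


the result is g(x) = -(4/3)x^4 - (4/3)x^3 - (56/3)x^2

θ f = -(4/3)x^4 - 8x^3
D_q f = (20/3)x^3 - (56/3)x^2
(θ + D_q) f = -(4/3)x^4 - (4/3)x^3 - (56/3)x^2


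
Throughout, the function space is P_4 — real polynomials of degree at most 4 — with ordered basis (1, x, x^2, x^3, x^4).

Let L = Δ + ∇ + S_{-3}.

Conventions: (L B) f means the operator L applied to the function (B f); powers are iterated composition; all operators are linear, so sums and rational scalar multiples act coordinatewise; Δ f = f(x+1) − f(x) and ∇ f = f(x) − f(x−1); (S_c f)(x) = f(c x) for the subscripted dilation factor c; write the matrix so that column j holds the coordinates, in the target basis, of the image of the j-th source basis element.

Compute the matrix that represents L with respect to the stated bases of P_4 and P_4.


the matrix is [[1, 2, 0, 2, 0]; [0, -3, 4, 0, 8]; [0, 0, 9, 6, 0]; [0, 0, 0, -27, 8]; [0, 0, 0, 0, 81]] (rows listed top to bottom)

image of 1: 1
image of x: -3x + 2
image of x^2: 9x^2 + 4x
image of x^3: -27x^3 + 6x^2 + 2
image of x^4: 81x^4 + 8x^3 + 8x
each image's coordinates form column j of the matrix


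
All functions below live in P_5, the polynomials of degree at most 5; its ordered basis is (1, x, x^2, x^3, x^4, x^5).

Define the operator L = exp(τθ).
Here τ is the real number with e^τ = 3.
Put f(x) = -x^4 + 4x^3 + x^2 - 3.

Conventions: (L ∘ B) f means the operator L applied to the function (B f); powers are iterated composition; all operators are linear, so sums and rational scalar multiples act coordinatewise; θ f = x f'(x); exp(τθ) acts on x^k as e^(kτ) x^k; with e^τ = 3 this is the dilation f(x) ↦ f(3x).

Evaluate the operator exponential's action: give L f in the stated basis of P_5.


exp(τθ) x^k = e^(kτ) x^k; with e^τ = 3 this sends x^k to 3^k x^k
x^2 ↦ 9 x^2
x^3 ↦ 27 x^3
x^4 ↦ 81 x^4
applying this coordinatewise to f: exp(τθ) f = -81x^4 + 108x^3 + 9x^2 - 3

the result is g(x) = -81x^4 + 108x^3 + 9x^2 - 3


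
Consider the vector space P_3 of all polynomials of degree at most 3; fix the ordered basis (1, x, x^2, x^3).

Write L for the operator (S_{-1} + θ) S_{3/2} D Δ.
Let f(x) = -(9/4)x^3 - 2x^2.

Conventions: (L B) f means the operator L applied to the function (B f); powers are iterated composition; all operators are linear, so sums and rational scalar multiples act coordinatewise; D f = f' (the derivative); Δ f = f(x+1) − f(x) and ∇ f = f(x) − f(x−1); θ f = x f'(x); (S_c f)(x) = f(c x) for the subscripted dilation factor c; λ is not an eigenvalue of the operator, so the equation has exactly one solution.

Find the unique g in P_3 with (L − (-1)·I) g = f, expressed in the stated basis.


write g with unknown coordinates in the stated basis and equate coefficients in (L − (-1)·I) g = f
solving from the highest basis element down gives g = -(9/4)x^3 - 2x^2 + 43/4
check: L g = -43/4
so L g − (-1)·g = -(9/4)x^3 - 2x^2 = f ✓

g(x) = -(9/4)x^3 - 2x^2 + 43/4


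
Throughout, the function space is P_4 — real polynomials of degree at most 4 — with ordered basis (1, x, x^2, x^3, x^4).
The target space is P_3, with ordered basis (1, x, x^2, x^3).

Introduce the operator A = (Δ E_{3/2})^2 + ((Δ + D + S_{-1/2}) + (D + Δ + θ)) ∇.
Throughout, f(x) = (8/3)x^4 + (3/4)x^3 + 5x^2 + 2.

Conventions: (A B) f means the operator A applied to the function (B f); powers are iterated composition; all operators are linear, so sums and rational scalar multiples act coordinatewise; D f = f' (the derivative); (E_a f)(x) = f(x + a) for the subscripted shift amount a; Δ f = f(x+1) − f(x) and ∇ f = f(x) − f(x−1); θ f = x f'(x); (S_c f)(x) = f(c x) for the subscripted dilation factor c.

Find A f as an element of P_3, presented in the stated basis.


E_{3/2} f = (8/3)x^4 + (67/4)x^3 + (355/8)x^2 + (897/16)x + 937/32
Δ E_{3/2} f = (32/3)x^3 + (265/4)x^2 + (449/3)x + 5753/48
E_{3/2} (Δ E_{3/2}) f = (32/3)x^3 + (457/4)x^2 + (5045/12)x + 6353/12
Δ E_{3/2} (Δ E_{3/2}) f = 32x^2 + (521/2)x + 1636/3
∇ f = (32/3)x^3 - (55/4)x^2 + (221/12)x - 83/12
Δ ∇ f = 32x^2 + (9/2)x + 46/3
D ∇ f = 32x^2 - (55/2)x + 221/12
S_{-1/2} ∇ f = -(4/3)x^3 - (55/16)x^2 - (221/24)x - 83/12
(Δ + D + S_{-1/2}) ∇ f = -(4/3)x^3 + (969/16)x^2 - (773/24)x + 161/6
D ∇ f = 32x^2 - (55/2)x + 221/12
Δ ∇ f = 32x^2 + (9/2)x + 46/3
θ ∇ f = 32x^3 - (55/2)x^2 + (221/12)x
(D + Δ + θ) ∇ f = 32x^3 + (73/2)x^2 - (55/12)x + 135/4
((Δ + D + S_{-1/2}) + (D + Δ + θ)) ∇ f = (92/3)x^3 + (1553/16)x^2 - (883/24)x + 727/12
((Δ E_{3/2})^2 + ((Δ + D + S_{-1/2}) + (D + Δ + θ)) ∇) f = (92/3)x^3 + (2065/16)x^2 + (5369/24)x + 7271/12

g(x) = (92/3)x^3 + (2065/16)x^2 + (5369/24)x + 7271/12


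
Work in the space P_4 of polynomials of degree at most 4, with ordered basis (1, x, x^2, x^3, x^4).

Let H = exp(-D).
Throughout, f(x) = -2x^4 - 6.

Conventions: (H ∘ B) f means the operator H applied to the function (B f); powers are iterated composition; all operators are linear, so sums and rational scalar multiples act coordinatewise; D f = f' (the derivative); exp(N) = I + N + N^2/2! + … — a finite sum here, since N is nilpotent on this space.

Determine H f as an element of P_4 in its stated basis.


order-1 term: 8x^3
order-2 term: -12x^2
order-3 term: 8x
order-4 term: -2
the series for exp(-D) f terminates at order 4
exp(-D) f = -2x^4 + 8x^3 - 12x^2 + 8x - 8

g(x) = -2x^4 + 8x^3 - 12x^2 + 8x - 8


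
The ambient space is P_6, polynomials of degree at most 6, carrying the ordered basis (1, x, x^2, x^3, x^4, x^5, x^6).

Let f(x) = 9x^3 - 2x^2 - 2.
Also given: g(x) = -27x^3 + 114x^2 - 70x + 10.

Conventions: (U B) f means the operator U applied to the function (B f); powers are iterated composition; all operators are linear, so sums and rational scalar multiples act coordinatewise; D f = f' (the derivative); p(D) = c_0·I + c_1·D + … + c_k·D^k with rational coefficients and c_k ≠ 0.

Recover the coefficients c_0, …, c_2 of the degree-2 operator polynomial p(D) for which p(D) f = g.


D^0 f = 9x^3 - 2x^2 - 2
D^1 f = 27x^2 - 4x
D^2 f = 54x - 4
matching coefficients of g against c_0 f + c_1 Df + … from the top degree down determines the c_i
solution: c_0 = -3, c_1 = 4, c_2 = -1

p(D) = -3·I + 4·D − D^2, i.e. c_0 = -3, c_1 = 4, c_2 = -1


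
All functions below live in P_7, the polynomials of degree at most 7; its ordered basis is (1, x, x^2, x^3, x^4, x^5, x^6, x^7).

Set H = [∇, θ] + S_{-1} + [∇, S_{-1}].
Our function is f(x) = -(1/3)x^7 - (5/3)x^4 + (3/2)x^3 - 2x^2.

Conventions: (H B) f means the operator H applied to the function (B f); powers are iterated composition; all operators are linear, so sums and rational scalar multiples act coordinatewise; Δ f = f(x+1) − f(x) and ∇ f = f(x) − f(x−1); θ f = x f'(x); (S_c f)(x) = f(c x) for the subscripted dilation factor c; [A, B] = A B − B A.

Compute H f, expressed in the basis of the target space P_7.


g(x) = (1/3)x^7 + (7/3)x^6 + 14x^5 - (40/3)x^4 + (151/6)x^3 - (15/2)x^2 - (121/3)x + 21/2

θ f = -(7/3)x^7 - (20/3)x^4 + (9/2)x^3 - 4x^2
∇ θ f = -(49/3)x^6 + 49x^5 - (245/3)x^4 + 55x^3 + (9/2)x^2 - (191/6)x + 77/6
∇ f = -(7/3)x^6 + 7x^5 - (35/3)x^4 + 5x^3 + (15/2)x^2 - (77/6)x + 29/6
θ ∇ f = -14x^6 + 35x^5 - (140/3)x^4 + 15x^3 + 15x^2 - (77/6)x
[∇, θ] f = -(7/3)x^6 + 14x^5 - 35x^4 + 40x^3 - (21/2)x^2 - 19x + 77/6
S_{-1} f = (1/3)x^7 - (5/3)x^4 - (3/2)x^3 - 2x^2
S_{-1} f = (1/3)x^7 - (5/3)x^4 - (3/2)x^3 - 2x^2
∇ S_{-1} f = (7/3)x^6 - 7x^5 + (35/3)x^4 - (55/3)x^3 + (25/2)x^2 - (17/2)x + 5/2
∇ f = -(7/3)x^6 + 7x^5 - (35/3)x^4 + 5x^3 + (15/2)x^2 - (77/6)x + 29/6
S_{-1} ∇ f = -(7/3)x^6 - 7x^5 - (35/3)x^4 - 5x^3 + (15/2)x^2 + (77/6)x + 29/6
[∇, S_{-1}] f = (14/3)x^6 + (70/3)x^4 - (40/3)x^3 + 5x^2 - (64/3)x - 7/3
([∇, θ] + S_{-1} + [∇, S_{-1}]) f = (1/3)x^7 + (7/3)x^6 + 14x^5 - (40/3)x^4 + (151/6)x^3 - (15/2)x^2 - (121/3)x + 21/2


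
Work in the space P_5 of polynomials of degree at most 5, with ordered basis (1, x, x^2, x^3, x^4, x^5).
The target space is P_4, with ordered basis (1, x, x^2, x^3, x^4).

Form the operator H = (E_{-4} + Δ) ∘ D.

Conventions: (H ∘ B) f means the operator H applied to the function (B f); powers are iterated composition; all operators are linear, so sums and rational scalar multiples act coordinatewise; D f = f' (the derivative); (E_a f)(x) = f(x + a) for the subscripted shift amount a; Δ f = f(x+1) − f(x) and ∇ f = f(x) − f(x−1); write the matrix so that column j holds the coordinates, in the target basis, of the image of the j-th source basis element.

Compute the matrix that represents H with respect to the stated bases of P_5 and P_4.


image of 1: 0
image of x: 1
image of x^2: 2x - 6
image of x^3: 3x^2 - 18x + 51
image of x^4: 4x^3 - 36x^2 + 204x - 252
image of x^5: 5x^4 - 60x^3 + 510x^2 - 1260x + 1285
each image's coordinates form column j of the matrix

the matrix is [[0, 1, -6, 51, -252, 1285]; [0, 0, 2, -18, 204, -1260]; [0, 0, 0, 3, -36, 510]; [0, 0, 0, 0, 4, -60]; [0, 0, 0, 0, 0, 5]] (rows listed top to bottom)


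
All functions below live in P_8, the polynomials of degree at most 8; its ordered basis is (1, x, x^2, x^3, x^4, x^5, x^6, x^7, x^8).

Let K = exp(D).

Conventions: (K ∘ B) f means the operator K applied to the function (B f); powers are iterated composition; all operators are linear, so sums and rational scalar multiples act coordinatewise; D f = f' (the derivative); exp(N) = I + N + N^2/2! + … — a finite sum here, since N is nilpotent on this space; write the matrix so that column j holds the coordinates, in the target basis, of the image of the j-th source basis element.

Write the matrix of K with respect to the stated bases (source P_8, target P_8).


the matrix is [[1, 1, 1, 1, 1, 1, 1, 1, 1]; [0, 1, 2, 3, 4, 5, 6, 7, 8]; [0, 0, 1, 3, 6, 10, 15, 21, 28]; [0, 0, 0, 1, 4, 10, 20, 35, 56]; [0, 0, 0, 0, 1, 5, 15, 35, 70]; [0, 0, 0, 0, 0, 1, 6, 21, 56]; [0, 0, 0, 0, 0, 0, 1, 7, 28]; [0, 0, 0, 0, 0, 0, 0, 1, 8]; [0, 0, 0, 0, 0, 0, 0, 0, 1]] (rows listed top to bottom)

image of 1: 1
image of x: x + 1
image of x^2: x^2 + 2x + 1
image of x^3: x^3 + 3x^2 + 3x + 1
image of x^4: x^4 + 4x^3 + 6x^2 + 4x + 1
image of x^5: x^5 + 5x^4 + 10x^3 + 10x^2 + 5x + 1
image of x^6: x^6 + 6x^5 + 15x^4 + 20x^3 + 15x^2 + 6x + 1
image of x^7: x^7 + 7x^6 + 21x^5 + 35x^4 + 35x^3 + 21x^2 + 7x + 1
image of x^8: x^8 + 8x^7 + 28x^6 + 56x^5 + 70x^4 + 56x^3 + 28x^2 + 8x + 1
each image's coordinates form column j of the matrix


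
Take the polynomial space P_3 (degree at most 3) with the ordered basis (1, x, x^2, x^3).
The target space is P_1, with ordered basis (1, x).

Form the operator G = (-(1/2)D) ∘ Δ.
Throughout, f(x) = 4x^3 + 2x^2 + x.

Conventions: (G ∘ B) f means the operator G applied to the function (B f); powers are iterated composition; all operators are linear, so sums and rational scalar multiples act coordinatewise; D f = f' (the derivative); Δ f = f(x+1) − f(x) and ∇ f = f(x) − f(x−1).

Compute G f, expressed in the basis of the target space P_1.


the result is g(x) = -12x - 8

Δ f = 12x^2 + 16x + 7
D Δ f = 24x + 16
(-(1/2)D) Δ f = -12x - 8


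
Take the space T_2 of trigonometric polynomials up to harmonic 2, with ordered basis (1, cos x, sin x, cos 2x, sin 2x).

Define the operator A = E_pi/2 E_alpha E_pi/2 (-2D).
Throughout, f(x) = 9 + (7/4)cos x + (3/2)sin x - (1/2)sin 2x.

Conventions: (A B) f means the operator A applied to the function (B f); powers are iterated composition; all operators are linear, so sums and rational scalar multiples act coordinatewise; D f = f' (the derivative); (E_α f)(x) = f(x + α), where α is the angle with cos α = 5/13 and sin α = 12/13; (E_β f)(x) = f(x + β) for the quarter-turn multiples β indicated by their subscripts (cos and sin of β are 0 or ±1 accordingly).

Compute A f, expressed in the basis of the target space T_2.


D f = (3/2)cos x - (7/4)sin x - cos 2x
(-2D) f = -3cos x + (7/2)sin x + 2cos 2x
E_pi/2 (-2D) f = (7/2)cos x + 3sin x - 2cos 2x
E_alpha E_pi/2 (-2D) f = (107/26)cos x - (27/13)sin x + (238/169)cos 2x + (240/169)sin 2x
E_pi/2 E_alpha E_pi/2 (-2D) f = -(27/13)cos x - (107/26)sin x - (238/169)cos 2x - (240/169)sin 2x

the image equals g(x) = -(27/13)cos x - (107/26)sin x - (238/169)cos 2x - (240/169)sin 2x


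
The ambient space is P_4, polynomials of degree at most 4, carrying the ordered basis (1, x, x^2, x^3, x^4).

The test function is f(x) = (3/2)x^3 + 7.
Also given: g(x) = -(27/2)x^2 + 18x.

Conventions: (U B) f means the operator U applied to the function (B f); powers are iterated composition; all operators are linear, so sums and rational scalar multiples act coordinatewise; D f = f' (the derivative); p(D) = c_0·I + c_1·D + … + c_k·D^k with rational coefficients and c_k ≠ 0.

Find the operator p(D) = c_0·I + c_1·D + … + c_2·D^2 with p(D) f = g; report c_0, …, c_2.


D^0 f = (3/2)x^3 + 7
D^1 f = (9/2)x^2
D^2 f = 9x
matching coefficients of g against c_0 f + c_1 Df + … from the top degree down determines the c_i
solution: c_0 = 0, c_1 = -3, c_2 = 2

p(D) = -3·D + 2·D^2, i.e. c_0 = 0, c_1 = -3, c_2 = 2


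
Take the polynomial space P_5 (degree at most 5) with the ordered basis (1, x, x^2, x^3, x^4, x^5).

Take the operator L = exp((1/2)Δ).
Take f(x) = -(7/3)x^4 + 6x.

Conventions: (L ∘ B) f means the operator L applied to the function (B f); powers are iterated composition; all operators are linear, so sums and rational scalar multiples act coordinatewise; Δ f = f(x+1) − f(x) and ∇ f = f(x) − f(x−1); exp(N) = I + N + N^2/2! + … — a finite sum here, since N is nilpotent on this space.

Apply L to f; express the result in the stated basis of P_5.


order-1 term: -(14/3)x^3 - 7x^2 - (14/3)x + 11/6
order-2 term: -(7/2)x^2 - 7x - 49/12
order-3 term: -(7/6)x - 7/4
order-4 term: -7/48
the series for exp((1/2)Δ) f terminates at order 4
exp((1/2)Δ) f = -(7/3)x^4 - (14/3)x^3 - (21/2)x^2 - (41/6)x - 199/48

g(x) = -(7/3)x^4 - (14/3)x^3 - (21/2)x^2 - (41/6)x - 199/48


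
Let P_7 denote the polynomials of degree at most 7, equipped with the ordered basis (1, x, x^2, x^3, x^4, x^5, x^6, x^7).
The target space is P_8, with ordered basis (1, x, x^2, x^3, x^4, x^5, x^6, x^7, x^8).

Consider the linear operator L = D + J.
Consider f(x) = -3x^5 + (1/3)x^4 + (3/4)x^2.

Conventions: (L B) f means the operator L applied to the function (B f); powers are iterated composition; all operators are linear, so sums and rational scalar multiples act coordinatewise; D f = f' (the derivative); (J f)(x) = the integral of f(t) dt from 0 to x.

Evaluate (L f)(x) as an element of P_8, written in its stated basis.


g(x) = -(1/2)x^6 + (1/15)x^5 - 15x^4 + (19/12)x^3 + (3/2)x

D f = -15x^4 + (4/3)x^3 + (3/2)x
J f = -(1/2)x^6 + (1/15)x^5 + (1/4)x^3
(D + J) f = -(1/2)x^6 + (1/15)x^5 - 15x^4 + (19/12)x^3 + (3/2)x


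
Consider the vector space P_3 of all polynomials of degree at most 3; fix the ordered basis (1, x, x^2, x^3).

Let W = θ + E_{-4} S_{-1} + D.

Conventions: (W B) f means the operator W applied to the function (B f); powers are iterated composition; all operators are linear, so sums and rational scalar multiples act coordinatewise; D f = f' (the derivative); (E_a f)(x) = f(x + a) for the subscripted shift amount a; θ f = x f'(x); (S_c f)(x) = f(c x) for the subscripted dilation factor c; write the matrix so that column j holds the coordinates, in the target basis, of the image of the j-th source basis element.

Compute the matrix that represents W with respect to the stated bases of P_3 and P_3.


image of 1: 1
image of x: 5
image of x^2: 3x^2 - 6x + 16
image of x^3: 2x^3 + 15x^2 - 48x + 64
each image's coordinates form column j of the matrix

the matrix is [[1, 5, 16, 64]; [0, 0, -6, -48]; [0, 0, 3, 15]; [0, 0, 0, 2]] (rows listed top to bottom)


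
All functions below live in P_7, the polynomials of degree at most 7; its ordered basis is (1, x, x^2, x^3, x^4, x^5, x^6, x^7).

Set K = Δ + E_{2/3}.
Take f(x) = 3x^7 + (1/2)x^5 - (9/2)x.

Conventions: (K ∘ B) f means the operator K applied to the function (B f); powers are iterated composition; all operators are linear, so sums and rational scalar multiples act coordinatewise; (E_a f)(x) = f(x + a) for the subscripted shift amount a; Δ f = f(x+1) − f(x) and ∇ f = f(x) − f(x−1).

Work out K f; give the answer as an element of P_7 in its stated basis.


Δ f = 21x^6 + 63x^5 + (215/2)x^4 + 110x^3 + 68x^2 + (47/2)x - 1
E_{2/3} f = 3x^7 + 14x^6 + (57/2)x^5 + (295/9)x^4 + (620/27)x^3 + (88/9)x^2 - (1051/486)x - 2011/729
(Δ + E_{2/3}) f = 3x^7 + 35x^6 + (183/2)x^5 + (2525/18)x^4 + (3590/27)x^3 + (700/9)x^2 + (5185/243)x - 2740/729

the result is g(x) = 3x^7 + 35x^6 + (183/2)x^5 + (2525/18)x^4 + (3590/27)x^3 + (700/9)x^2 + (5185/243)x - 2740/729


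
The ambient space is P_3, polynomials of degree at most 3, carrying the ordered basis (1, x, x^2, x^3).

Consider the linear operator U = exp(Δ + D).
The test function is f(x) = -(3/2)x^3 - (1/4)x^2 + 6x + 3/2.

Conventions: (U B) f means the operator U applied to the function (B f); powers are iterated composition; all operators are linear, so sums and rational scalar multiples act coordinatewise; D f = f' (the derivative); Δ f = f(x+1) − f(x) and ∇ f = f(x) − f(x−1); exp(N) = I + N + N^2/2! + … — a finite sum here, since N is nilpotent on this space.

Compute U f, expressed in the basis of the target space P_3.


the result is g(x) = -(3/2)x^3 - (37/4)x^2 - (35/2)x - 41/4

order-1 term: -9x^2 - (11/2)x + 41/4
order-2 term: -18x - 10
order-3 term: -12
the series for exp(Δ + D) f terminates at order 3
exp(Δ + D) f = -(3/2)x^3 - (37/4)x^2 - (35/2)x - 41/4
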